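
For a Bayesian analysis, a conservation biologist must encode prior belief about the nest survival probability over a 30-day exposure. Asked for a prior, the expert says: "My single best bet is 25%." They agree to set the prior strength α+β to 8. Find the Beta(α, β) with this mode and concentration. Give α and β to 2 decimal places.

α = 2.50, β = 5.50

For α,β > 1 the Beta mode is (α−1)/(α+β−2). With α+β = 8, the mode is (α−1)/6.
Set (α−1)/6 = 0.25 → α = 1 + 0.25·6 = 2.50.
β = 8 − α = 5.50.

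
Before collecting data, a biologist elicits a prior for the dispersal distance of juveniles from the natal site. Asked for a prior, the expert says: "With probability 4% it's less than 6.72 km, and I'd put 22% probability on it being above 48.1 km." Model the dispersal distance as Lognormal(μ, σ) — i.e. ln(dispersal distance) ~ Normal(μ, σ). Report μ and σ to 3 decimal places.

If T ~ Lognormal(μ,σ) then ln T ~ Normal(μ,σ), so the p-quantile of ln T is μ + z_p·σ.
ln(6.72) = 1.905 and ln(48.1) = 3.873; z_{0.04} = -1.751, z_{0.78} = 0.7722.
σ = (3.873 − 1.905)/(0.7722 − (-1.751)) = 0.780.
μ = 1.905 − (-1.751)·0.780 = 3.271.

μ ≈ 3.271, σ ≈ 0.780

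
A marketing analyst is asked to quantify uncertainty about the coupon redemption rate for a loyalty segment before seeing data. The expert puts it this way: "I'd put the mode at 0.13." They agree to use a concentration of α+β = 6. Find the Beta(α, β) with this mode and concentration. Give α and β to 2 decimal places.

For α,β > 1 the Beta mode is (α−1)/(α+β−2). With α+β = 6, the mode is (α−1)/4.
Set (α−1)/4 = 0.13 → α = 1 + 0.13·4 = 1.52.
β = 6 − α = 4.48.

α = 1.52, β = 4.48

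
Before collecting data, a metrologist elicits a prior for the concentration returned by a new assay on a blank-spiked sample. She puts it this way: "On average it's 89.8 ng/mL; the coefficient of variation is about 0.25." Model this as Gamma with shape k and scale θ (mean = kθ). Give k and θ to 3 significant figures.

For Gamma(k, scale θ): mean = kθ, variance = kθ², so CV = 1/√k.
CV = 0.25, hence k = 1/CV² = 16.
Then θ = mean/k = 89.8/16 = 5.61.

k ≈ 16, θ ≈ 5.61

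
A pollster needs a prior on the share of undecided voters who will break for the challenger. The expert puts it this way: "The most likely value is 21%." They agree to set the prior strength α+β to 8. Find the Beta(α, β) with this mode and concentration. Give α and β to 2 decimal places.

α = 2.26, β = 5.74

For α,β > 1 the Beta mode is (α−1)/(α+β−2). With α+β = 8, the mode is (α−1)/6.
Set (α−1)/6 = 0.21 → α = 1 + 0.21·6 = 2.26.
β = 8 − α = 5.74.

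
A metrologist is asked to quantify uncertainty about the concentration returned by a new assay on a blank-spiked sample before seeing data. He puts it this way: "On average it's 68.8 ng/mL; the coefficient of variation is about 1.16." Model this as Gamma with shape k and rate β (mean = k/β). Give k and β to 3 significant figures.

For Gamma(k, rate β): mean = k/β, variance = k/β², so CV = 1/√k.
CV = 1.16, hence k = 1/CV² = 0.743.
Then β = k/mean = 0.743/68.8 = 0.0108.

k ≈ 0.743, β ≈ 0.0108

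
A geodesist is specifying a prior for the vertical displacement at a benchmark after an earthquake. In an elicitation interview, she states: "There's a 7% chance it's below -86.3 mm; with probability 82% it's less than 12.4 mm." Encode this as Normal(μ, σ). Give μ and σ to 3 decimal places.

For Normal(μ,σ), the p-quantile is μ + z_p·σ. Here z_{0.07} = -1.476, z_{0.82} = 0.9154.
So -86.3 = μ − 1.476σ and 12.4 = μ + 0.9154σ.
Subtracting: σ = (12.4 − -86.3)/(0.9154 − (-1.476)) = 41.277.
Then μ = -86.3 − (-1.476)·41.277 = -25.384.

μ = -25.384, σ = 41.277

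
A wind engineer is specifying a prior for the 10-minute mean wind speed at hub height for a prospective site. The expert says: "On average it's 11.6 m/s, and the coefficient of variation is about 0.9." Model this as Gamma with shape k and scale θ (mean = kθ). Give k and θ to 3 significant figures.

k ≈ 1.23, θ ≈ 9.4

For Gamma(k, scale θ): mean = kθ, variance = kθ², so CV = 1/√k.
CV = 0.9, hence k = 1/CV² = 1.23.
Then θ = mean/k = 11.6/1.23 = 9.4.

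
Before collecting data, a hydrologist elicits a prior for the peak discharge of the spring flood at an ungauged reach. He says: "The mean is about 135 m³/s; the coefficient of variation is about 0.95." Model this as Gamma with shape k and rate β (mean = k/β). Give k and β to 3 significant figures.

k ≈ 1.11, β ≈ 0.00821

For Gamma(k, rate β): mean = k/β, variance = k/β², so CV = 1/√k.
CV = 0.95, hence k = 1/CV² = 1.11.
Then β = k/mean = 1.11/135 = 0.00821.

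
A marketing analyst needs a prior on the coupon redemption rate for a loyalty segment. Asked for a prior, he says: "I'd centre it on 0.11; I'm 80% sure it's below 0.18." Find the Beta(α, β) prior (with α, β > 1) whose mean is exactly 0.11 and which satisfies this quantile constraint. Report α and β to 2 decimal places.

α ≈ 1.02, β ≈ 8.23

With mean 0.11 fixed, write α = 0.11s, β = 0.89s where s = α+β.
Need P(θ < 0.18) = 0.8 under Beta(0.11s, 0.89s). Normal approximation: (q−m)/√(m(1−m)/s) ≈ z_{0.8} = 0.842, so s ≈ 0.11·0.89·(0.842)²/(0.18−0.11)² = 14.2.
At s = 14.2: P(θ<0.18) ≈ 0.824. Adjusting to match 0.8 gives s ≈ 9.24.
So α = 0.11·9.24 ≈ 1.02, β = 0.89·9.24 ≈ 8.23.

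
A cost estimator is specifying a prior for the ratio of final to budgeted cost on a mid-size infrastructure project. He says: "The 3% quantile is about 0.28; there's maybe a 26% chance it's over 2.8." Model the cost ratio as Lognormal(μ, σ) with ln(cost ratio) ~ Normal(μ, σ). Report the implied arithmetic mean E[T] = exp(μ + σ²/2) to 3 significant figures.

E[T] ≈ 2.36

If T ~ Lognormal(μ,σ) then ln T ~ Normal(μ,σ), so the p-quantile of ln T is μ + z_p·σ.
ln(0.28) = -1.273 and ln(2.8) = 1.03; z_{0.03} = -1.881, z_{0.74} = 0.6433.
σ = (1.03 − -1.273)/(0.6433 − (-1.881)) = 0.912.
μ = -1.273 − (-1.881)·0.912 = 0.443.
E[T] = exp(μ + σ²/2) = exp(0.443 + 0.4161) = 2.36.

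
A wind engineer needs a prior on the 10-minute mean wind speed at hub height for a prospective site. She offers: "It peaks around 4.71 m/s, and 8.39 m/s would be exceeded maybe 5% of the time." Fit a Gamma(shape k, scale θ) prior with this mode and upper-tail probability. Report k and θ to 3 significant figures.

Gamma(k,θ) with k>1 has mode (k−1)θ, so θ = 4.71/(k−1).
Need P(X < 8.39) = 0.95 with θ tied to k this way. Start at k = 2, θ = 4.71: P(X<8.39) ≈ 0.532.
Too low — raise k to concentrate. Iterating converges to k ≈ 9.36.
Then θ = 4.71/(9.36−1) ≈ 0.563.

k ≈ 9.36, θ ≈ 0.563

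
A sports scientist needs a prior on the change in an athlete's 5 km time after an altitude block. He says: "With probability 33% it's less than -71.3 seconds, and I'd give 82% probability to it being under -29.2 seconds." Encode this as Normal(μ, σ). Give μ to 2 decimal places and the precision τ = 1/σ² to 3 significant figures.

For Normal(μ,σ), the p-quantile is μ + z_p·σ. Here z_{0.33} = -0.4399, z_{0.82} = 0.9154.
So -71.3 = μ − 0.4399σ and -29.2 = μ + 0.9154σ.
Subtracting: σ = (-29.2 − -71.3)/(0.9154 − (-0.4399)) = 31.06.
Then μ = -71.3 − (-0.4399)·31.06 = -57.63.
Precision τ = 1/σ² = 1/31.06² = 0.00104.

μ = -57.63, τ = 0.00104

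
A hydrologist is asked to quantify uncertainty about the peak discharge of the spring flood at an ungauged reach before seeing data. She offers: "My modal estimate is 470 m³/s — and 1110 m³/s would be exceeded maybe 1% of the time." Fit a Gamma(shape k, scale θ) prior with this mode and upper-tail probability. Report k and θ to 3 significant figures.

k ≈ 7.43, θ ≈ 73.1

Gamma(k,θ) with k>1 has mode (k−1)θ, so θ = 470/(k−1).
Need P(X < 1110) = 0.99 with θ tied to k this way. Start at k = 2, θ = 470: P(X<1110) ≈ 0.683.
Too low — raise k to concentrate. Iterating converges to k ≈ 7.43.
Then θ = 470/(7.43−1) ≈ 73.1.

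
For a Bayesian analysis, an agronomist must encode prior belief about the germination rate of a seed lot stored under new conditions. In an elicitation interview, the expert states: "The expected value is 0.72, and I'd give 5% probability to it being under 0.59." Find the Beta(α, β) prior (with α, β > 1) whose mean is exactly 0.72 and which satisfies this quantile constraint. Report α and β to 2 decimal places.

α ≈ 25.25, β ≈ 9.82

With mean 0.72 fixed, write α = 0.72s, β = 0.28s where s = α+β.
Need P(θ < 0.59) = 0.05 under Beta(0.72s, 0.28s). Normal approximation: (q−m)/√(m(1−m)/s) ≈ z_{0.05} = -1.64, so s ≈ 0.72·0.28·(-1.64)²/(0.59−0.72)² = 32.3.
At s = 32.3: P(θ<0.59) ≈ 0.057. Adjusting to match 0.05 gives s ≈ 35.08.
So α = 0.72·35.08 ≈ 25.25, β = 0.28·35.08 ≈ 9.82.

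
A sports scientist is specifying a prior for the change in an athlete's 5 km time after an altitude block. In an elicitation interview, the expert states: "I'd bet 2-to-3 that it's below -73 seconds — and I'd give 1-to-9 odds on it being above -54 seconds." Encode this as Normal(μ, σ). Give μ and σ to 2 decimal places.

The p-quantile of Normal(μ,σ) is μ + z_p·σ, with z_{0.4} = -0.2533 and z_{0.9} = 1.282.
Eliminate σ: μ = (z₂·x₁ − z₁·x₂)/(z₂ − z₁) = (1.282·-73 − (-0.2533)·-54)/1.535 = -69.86.
Then σ = (x₂ − x₁)/(z₂ − z₁) = (-54 − -73)/1.535 = 12.38.

μ = -69.86, σ = 12.38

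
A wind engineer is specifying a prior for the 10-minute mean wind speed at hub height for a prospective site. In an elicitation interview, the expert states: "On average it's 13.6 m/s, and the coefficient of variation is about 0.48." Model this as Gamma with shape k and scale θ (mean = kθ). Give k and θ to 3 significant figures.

For Gamma(k, scale θ): mean = kθ, variance = kθ², so CV = 1/√k.
CV = 0.48, hence k = 1/CV² = 4.34.
Then θ = mean/k = 13.6/4.34 = 3.13.

k ≈ 4.34, θ ≈ 3.13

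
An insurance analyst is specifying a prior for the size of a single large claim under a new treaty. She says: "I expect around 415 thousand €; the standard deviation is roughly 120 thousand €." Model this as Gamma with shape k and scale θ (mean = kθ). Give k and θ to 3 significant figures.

k ≈ 12, θ ≈ 34.7

For Gamma(k, scale θ): mean = kθ, variance = kθ², so CV = 1/√k.
CV = SD/mean = 120/415 = 0.2892, hence k = 1/CV² = 12.
Then θ = mean/k = 415/12 = 34.7.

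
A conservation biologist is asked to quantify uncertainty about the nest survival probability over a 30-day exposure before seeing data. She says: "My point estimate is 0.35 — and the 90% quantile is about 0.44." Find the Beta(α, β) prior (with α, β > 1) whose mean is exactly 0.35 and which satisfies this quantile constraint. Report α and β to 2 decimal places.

α ≈ 16.50, β ≈ 30.65

With mean 0.35 fixed, write α = 0.35s, β = 0.65s where s = α+β.
Need P(θ < 0.44) = 0.9 under Beta(0.35s, 0.65s). Normal approximation: (q−m)/√(m(1−m)/s) ≈ z_{0.9} = 1.28, so s ≈ 0.35·0.65·(1.28)²/(0.44−0.35)² = 46.1.
At s = 46.1: P(θ<0.44) ≈ 0.898. Adjusting to match 0.9 gives s ≈ 47.15.
So α = 0.35·47.15 ≈ 16.50, β = 0.65·47.15 ≈ 30.65.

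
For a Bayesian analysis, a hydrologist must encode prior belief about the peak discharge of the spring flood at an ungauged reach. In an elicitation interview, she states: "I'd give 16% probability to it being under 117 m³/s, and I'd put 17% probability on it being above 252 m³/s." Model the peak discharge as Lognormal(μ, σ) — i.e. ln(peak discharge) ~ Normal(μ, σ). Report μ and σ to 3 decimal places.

If T ~ Lognormal(μ,σ) then ln T ~ Normal(μ,σ), so the p-quantile of ln T is μ + z_p·σ.
ln(117) = 4.762 and ln(252) = 5.529; z_{0.16} = -0.9945, z_{0.83} = 0.9542.
σ = (5.529 − 4.762)/(0.9542 − (-0.9945)) = 0.394.
μ = 4.762 − (-0.9945)·0.394 = 5.154.

μ ≈ 5.154, σ ≈ 0.394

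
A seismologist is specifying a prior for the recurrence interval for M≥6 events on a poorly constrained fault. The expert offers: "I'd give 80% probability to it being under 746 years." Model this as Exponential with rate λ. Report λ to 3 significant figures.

λ ≈ 0.00216

P(T < 746.0) = 1 − e^(−λ·746.0) = 0.8, so λ = −ln(1−0.8)/746.0 = −ln(0.2)/746.0 = 0.00216.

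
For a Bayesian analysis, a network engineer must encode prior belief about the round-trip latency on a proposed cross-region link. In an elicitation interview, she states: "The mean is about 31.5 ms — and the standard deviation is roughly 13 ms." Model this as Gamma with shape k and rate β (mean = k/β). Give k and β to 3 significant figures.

k ≈ 5.87, β ≈ 0.186

For Gamma(k, rate β): mean = k/β, variance = k/β², so CV = 1/√k.
CV = SD/mean = 13/31.5 = 0.4127, hence k = 1/CV² = 5.87.
Then β = k/mean = 5.87/31.5 = 0.186.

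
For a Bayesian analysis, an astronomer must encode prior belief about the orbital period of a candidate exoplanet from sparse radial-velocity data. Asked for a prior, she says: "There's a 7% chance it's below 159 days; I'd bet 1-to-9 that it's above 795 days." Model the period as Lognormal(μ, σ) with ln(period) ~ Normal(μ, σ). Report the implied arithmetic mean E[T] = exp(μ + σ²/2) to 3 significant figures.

If T ~ Lognormal(μ,σ) then ln T ~ Normal(μ,σ), so the p-quantile of ln T is μ + z_p·σ.
ln(159) = 5.069 and ln(795) = 6.678; z_{0.07} = -1.476, z_{0.9} = 1.282.
σ = (6.678 − 5.069)/(1.282 − (-1.476)) = 0.584.
μ = 5.069 − (-1.476)·0.584 = 5.930.
E[T] = exp(μ + σ²/2) = exp(5.930 + 0.1703) = 446 days.

E[T] ≈ 446 days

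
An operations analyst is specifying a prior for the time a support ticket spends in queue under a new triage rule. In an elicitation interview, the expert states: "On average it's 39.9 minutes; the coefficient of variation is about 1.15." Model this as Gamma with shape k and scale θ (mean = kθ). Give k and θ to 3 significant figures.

For Gamma(k, scale θ): mean = kθ, variance = kθ², so CV = 1/√k.
CV = 1.15, hence k = 1/CV² = 0.756.
Then θ = mean/k = 39.9/0.756 = 52.8.

k ≈ 0.756, θ ≈ 52.8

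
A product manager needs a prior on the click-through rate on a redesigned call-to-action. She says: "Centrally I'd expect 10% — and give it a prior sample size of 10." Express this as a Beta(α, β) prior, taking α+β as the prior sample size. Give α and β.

Under the effective-sample-size interpretation, Beta(α, β) has prior mean α/(α+β) and prior sample size α+β.
So α+β = 10 and α/(α+β) = 0.1, giving α = 0.1·10 = 1 and β = 10 − 1 = 9.

α = 1, β = 9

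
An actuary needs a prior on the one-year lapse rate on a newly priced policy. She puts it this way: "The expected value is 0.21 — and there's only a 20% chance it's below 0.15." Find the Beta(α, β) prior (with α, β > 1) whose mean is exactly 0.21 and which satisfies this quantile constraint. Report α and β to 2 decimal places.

α ≈ 7.11, β ≈ 26.74

With mean 0.21 fixed, write α = 0.21s, β = 0.79s where s = α+β.
Need P(θ < 0.15) = 0.2 under Beta(0.21s, 0.79s). Normal approximation: (q−m)/√(m(1−m)/s) ≈ z_{0.2} = -0.842, so s ≈ 0.21·0.79·(-0.842)²/(0.15−0.21)² = 32.6.
At s = 32.6: P(θ<0.15) ≈ 0.205. Adjusting to match 0.2 gives s ≈ 33.85.
So α = 0.21·33.85 ≈ 7.11, β = 0.79·33.85 ≈ 26.74.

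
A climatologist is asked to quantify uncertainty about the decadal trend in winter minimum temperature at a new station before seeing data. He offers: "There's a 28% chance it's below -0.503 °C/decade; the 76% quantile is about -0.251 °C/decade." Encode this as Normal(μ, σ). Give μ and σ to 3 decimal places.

μ = -0.389, σ = 0.195

The p-quantile of Normal(μ,σ) is μ + z_p·σ, with z_{0.28} = -0.5828 and z_{0.76} = 0.7063.
Eliminate σ: μ = (z₂·x₁ − z₁·x₂)/(z₂ − z₁) = (0.7063·-0.503 − (-0.5828)·-0.251)/1.289 = -0.389.
Then σ = (x₂ − x₁)/(z₂ − z₁) = (-0.251 − -0.503)/1.289 = 0.195.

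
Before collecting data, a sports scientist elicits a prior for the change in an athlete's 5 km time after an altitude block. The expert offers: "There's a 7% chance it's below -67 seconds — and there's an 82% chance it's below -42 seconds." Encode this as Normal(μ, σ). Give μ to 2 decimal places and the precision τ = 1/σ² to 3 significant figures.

μ = -51.57, τ = 0.00915

The p-quantile of Normal(μ,σ) is μ + z_p·σ, with z_{0.07} = -1.476 and z_{0.82} = 0.9154.
Eliminate σ: μ = (z₂·x₁ − z₁·x₂)/(z₂ − z₁) = (0.9154·-67 − (-1.476)·-42)/2.391 = -51.57.
Then σ = (x₂ − x₁)/(z₂ − z₁) = (-42 − -67)/2.391 = 10.46.
Precision τ = 1/σ² = 1/10.46² = 0.00915.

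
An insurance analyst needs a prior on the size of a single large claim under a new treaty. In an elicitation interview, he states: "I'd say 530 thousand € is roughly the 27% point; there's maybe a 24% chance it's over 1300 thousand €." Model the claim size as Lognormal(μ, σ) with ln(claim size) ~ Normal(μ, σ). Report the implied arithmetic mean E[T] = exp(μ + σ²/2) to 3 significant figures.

If T ~ Lognormal(μ,σ) then ln T ~ Normal(μ,σ), so the p-quantile of ln T is μ + z_p·σ.
ln(530) = 6.273 and ln(1300) = 7.17; z_{0.27} = -0.6128, z_{0.76} = 0.7063.
σ = (7.17 − 6.273)/(0.7063 − (-0.6128)) = 0.680.
μ = 6.273 − (-0.6128)·0.680 = 6.690.
E[T] = exp(μ + σ²/2) = exp(6.690 + 0.2313) = 1010 thousand €.

E[T] ≈ 1010 thousand €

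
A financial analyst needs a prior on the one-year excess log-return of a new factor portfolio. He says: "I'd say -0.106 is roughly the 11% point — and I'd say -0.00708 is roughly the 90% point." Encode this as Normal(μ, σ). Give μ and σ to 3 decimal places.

For Normal(μ,σ), the p-quantile is μ + z_p·σ. Here z_{0.11} = -1.227, z_{0.9} = 1.282.
So -0.106 = μ − 1.227σ and -0.00708 = μ + 1.282σ.
Subtracting: σ = (-0.00708 − -0.106)/(1.282 − (-1.227)) = 0.039.
Then μ = -0.106 − (-1.227)·0.039 = -0.058.

μ = -0.058, σ = 0.039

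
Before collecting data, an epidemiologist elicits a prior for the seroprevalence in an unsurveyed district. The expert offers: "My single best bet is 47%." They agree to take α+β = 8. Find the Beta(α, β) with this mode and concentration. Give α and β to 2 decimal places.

α = 3.82, β = 4.18

For α,β > 1 the Beta mode is (α−1)/(α+β−2). With α+β = 8, the mode is (α−1)/6.
Set (α−1)/6 = 0.47 → α = 1 + 0.47·6 = 3.82.
β = 8 − α = 4.18.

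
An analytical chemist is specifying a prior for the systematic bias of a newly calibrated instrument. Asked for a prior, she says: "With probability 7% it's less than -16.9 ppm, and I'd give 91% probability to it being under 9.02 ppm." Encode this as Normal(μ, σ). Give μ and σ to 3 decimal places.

μ = -3.319, σ = 9.203

The p-quantile of Normal(μ,σ) is μ + z_p·σ, with z_{0.07} = -1.476 and z_{0.91} = 1.341.
Eliminate σ: μ = (z₂·x₁ − z₁·x₂)/(z₂ − z₁) = (1.341·-16.9 − (-1.476)·9.02)/2.817 = -3.319.
Then σ = (x₂ − x₁)/(z₂ − z₁) = (9.02 − -16.9)/2.817 = 9.203.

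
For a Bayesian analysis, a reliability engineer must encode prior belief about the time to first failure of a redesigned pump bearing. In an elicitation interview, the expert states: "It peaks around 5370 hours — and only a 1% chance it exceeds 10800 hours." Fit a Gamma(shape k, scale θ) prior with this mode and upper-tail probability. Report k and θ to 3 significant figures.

k ≈ 11.1, θ ≈ 534

Gamma(k,θ) with k>1 has mode (k−1)θ, so θ = 5370/(k−1).
Need P(X < 10800) = 0.99 with θ tied to k this way. Start at k = 2, θ = 5370: P(X<10800) ≈ 0.597.
Too low — raise k to concentrate. Iterating converges to k ≈ 11.1.
Then θ = 5370/(11.1−1) ≈ 534.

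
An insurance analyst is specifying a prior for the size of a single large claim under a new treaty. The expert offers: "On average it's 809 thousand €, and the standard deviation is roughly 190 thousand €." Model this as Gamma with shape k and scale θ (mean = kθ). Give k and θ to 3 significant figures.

k ≈ 18.1, θ ≈ 44.6

For Gamma(k, scale θ): mean = kθ, variance = kθ², so CV = 1/√k.
CV = SD/mean = 190/809 = 0.2349, hence k = 1/CV² = 18.1.
Then θ = mean/k = 809/18.1 = 44.6.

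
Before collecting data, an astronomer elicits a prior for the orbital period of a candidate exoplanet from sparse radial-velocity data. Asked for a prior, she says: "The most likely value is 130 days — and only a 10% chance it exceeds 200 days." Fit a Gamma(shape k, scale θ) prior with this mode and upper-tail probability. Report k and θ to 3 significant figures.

k ≈ 11.1, θ ≈ 12.9

Gamma(k,θ) with k>1 has mode (k−1)θ, so θ = 130/(k−1).
Need P(X < 200) = 0.9 with θ tied to k this way. Start at k = 2, θ = 130: P(X<200) ≈ 0.455.
Too low — raise k to concentrate. Iterating converges to k ≈ 11.1.
Then θ = 130/(11.1−1) ≈ 12.9.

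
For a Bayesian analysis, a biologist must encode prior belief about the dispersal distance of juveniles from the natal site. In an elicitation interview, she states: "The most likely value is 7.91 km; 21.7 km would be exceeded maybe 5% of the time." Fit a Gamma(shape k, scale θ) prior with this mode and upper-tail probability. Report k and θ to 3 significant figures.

k ≈ 3.64, θ ≈ 3

Gamma(k,θ) with k>1 has mode (k−1)θ, so θ = 7.91/(k−1).
Need P(X < 21.7) = 0.95 with θ tied to k this way. Start at k = 2, θ = 7.91: P(X<21.7) ≈ 0.759.
Too low — raise k to concentrate. Iterating converges to k ≈ 3.64.
Then θ = 7.91/(3.64−1) ≈ 3.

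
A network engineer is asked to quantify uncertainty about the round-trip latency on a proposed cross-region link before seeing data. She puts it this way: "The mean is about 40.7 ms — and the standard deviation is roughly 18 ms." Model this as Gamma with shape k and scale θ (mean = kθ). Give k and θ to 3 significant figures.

k ≈ 5.11, θ ≈ 7.96

For Gamma(k, scale θ): mean = kθ, variance = kθ², so CV = 1/√k.
CV = SD/mean = 18/40.7 = 0.4423, hence k = 1/CV² = 5.11.
Then θ = mean/k = 40.7/5.11 = 7.96.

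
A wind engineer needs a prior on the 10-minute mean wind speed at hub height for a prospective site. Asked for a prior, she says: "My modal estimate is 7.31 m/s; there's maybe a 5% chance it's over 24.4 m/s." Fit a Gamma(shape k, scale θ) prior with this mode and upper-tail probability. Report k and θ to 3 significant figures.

k ≈ 2.79, θ ≈ 4.08

Gamma(k,θ) with k>1 has mode (k−1)θ, so θ = 7.31/(k−1).
Need P(X < 24.4) = 0.95 with θ tied to k this way. Start at k = 2, θ = 7.31: P(X<24.4) ≈ 0.846.
Too low — raise k to concentrate. Iterating converges to k ≈ 2.79.
Then θ = 7.31/(2.79−1) ≈ 4.08.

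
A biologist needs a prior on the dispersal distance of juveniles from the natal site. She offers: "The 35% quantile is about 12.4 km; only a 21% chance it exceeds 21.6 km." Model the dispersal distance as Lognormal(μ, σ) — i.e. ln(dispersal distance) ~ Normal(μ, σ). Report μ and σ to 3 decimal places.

μ ≈ 2.697, σ ≈ 0.466

If T ~ Lognormal(μ,σ) then ln T ~ Normal(μ,σ), so the p-quantile of ln T is μ + z_p·σ.
ln(12.4) = 2.518 and ln(21.6) = 3.073; z_{0.35} = -0.3853, z_{0.79} = 0.8064.
σ = (3.073 − 2.518)/(0.8064 − (-0.3853)) = 0.466.
μ = 2.518 − (-0.3853)·0.466 = 2.697.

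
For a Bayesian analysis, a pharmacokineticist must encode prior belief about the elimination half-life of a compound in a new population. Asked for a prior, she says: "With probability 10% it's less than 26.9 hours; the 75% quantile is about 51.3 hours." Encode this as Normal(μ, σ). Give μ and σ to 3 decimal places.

For Normal(μ,σ), the p-quantile is μ + z_p·σ. Here z_{0.1} = -1.282, z_{0.75} = 0.6745.
So 26.9 = μ − 1.282σ and 51.3 = μ + 0.6745σ.
Subtracting: σ = (51.3 − 26.9)/(0.6745 − (-1.282)) = 12.474.
Then μ = 26.9 − (-1.282)·12.474 = 42.886.

μ = 42.886, σ = 12.474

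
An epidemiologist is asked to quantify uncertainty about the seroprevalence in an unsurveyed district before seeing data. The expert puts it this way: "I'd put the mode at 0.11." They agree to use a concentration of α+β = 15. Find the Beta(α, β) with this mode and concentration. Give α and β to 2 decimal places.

For α,β > 1 the Beta mode is (α−1)/(α+β−2). With α+β = 15, the mode is (α−1)/13.
Set (α−1)/13 = 0.11 → α = 1 + 0.11·13 = 2.43.
β = 15 − α = 12.57.

α = 2.43, β = 12.57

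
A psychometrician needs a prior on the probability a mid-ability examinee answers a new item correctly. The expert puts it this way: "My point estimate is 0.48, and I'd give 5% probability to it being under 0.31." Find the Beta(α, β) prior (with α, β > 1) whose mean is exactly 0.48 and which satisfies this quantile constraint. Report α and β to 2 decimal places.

α ≈ 10.65, β ≈ 11.54

With mean 0.48 fixed, write α = 0.48s, β = 0.52s where s = α+β.
Need P(θ < 0.31) = 0.05 under Beta(0.48s, 0.52s). Normal approximation: (q−m)/√(m(1−m)/s) ≈ z_{0.05} = -1.64, so s ≈ 0.48·0.52·(-1.64)²/(0.31−0.48)² = 23.4.
At s = 23.4: P(θ<0.31) ≈ 0.046. Adjusting to match 0.05 gives s ≈ 22.19.
So α = 0.48·22.19 ≈ 10.65, β = 0.52·22.19 ≈ 11.54.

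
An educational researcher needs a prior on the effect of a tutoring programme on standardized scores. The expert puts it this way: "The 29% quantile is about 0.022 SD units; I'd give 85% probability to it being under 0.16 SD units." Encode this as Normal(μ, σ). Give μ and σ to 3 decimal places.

μ = 0.070, σ = 0.087

For Normal(μ,σ), the p-quantile is μ + z_p·σ. Here z_{0.29} = -0.5534, z_{0.85} = 1.036.
So 0.022 = μ − 0.5534σ and 0.16 = μ + 1.036σ.
Subtracting: σ = (0.16 − 0.022)/(1.036 − (-0.5534)) = 0.087.
Then μ = 0.022 − (-0.5534)·0.087 = 0.070.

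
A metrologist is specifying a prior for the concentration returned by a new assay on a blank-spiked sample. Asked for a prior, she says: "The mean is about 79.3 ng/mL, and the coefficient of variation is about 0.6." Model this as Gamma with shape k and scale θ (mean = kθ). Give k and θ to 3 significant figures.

k ≈ 2.78, θ ≈ 28.5

For Gamma(k, scale θ): mean = kθ, variance = kθ², so CV = 1/√k.
CV = 0.6, hence k = 1/CV² = 2.78.
Then θ = mean/k = 79.3/2.78 = 28.5.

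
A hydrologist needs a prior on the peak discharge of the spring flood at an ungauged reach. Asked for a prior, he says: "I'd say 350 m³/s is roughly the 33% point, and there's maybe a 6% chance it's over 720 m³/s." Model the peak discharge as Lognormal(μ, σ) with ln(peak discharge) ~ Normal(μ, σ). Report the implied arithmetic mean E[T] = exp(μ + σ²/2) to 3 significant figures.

If T ~ Lognormal(μ,σ) then ln T ~ Normal(μ,σ), so the p-quantile of ln T is μ + z_p·σ.
ln(350) = 5.858 and ln(720) = 6.579; z_{0.33} = -0.4399, z_{0.94} = 1.555.
σ = (6.579 − 5.858)/(1.555 − (-0.4399)) = 0.362.
μ = 5.858 − (-0.4399)·0.362 = 6.017.
E[T] = exp(μ + σ²/2) = exp(6.017 + 0.0654) = 438 m³/s.

E[T] ≈ 438 m³/s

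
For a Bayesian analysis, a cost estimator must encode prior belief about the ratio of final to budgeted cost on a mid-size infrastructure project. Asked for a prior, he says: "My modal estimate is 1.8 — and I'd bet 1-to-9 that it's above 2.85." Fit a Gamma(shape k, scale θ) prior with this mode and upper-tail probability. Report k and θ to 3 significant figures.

k ≈ 9.88, θ ≈ 0.203

Gamma(k,θ) with k>1 has mode (k−1)θ, so θ = 1.8/(k−1).
Need P(X < 2.85) = 0.9 with θ tied to k this way. Start at k = 2, θ = 1.8: P(X<2.85) ≈ 0.470.
Too low — raise k to concentrate. Iterating converges to k ≈ 9.88.
Then θ = 1.8/(9.88−1) ≈ 0.203.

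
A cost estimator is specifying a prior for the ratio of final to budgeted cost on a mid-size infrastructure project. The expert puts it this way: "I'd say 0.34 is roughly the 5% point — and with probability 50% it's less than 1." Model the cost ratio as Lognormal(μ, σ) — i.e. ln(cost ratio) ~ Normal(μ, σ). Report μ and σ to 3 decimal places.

μ ≈ 0.000, σ ≈ 0.656

If T ~ Lognormal(μ,σ) then ln T ~ Normal(μ,σ), so the p-quantile of ln T is μ + z_p·σ.
ln(0.34) = -1.079 and ln(1) = 0; z_{0.05} = -1.645, z_{0.5} = 0.
σ = (0 − -1.079)/(0 − (-1.645)) = 0.656.
μ = -1.079 − (-1.645)·0.656 = 0.000.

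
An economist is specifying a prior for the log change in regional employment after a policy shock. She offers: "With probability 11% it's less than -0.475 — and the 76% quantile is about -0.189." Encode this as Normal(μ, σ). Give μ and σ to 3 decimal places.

μ = -0.294, σ = 0.148

The p-quantile of Normal(μ,σ) is μ + z_p·σ, with z_{0.11} = -1.227 and z_{0.76} = 0.7063.
Eliminate σ: μ = (z₂·x₁ − z₁·x₂)/(z₂ − z₁) = (0.7063·-0.475 − (-1.227)·-0.189)/1.933 = -0.294.
Then σ = (x₂ − x₁)/(z₂ − z₁) = (-0.189 − -0.475)/1.933 = 0.148.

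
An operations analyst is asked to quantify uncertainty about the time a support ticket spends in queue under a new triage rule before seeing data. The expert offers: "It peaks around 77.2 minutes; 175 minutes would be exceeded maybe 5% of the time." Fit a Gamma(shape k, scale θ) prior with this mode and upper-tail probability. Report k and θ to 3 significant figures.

k ≈ 5.1, θ ≈ 18.8

Gamma(k,θ) with k>1 has mode (k−1)θ, so θ = 77.2/(k−1).
Need P(X < 175) = 0.95 with θ tied to k this way. Start at k = 2, θ = 77.2: P(X<175) ≈ 0.661.
Too low — raise k to concentrate. Iterating converges to k ≈ 5.1.
Then θ = 77.2/(5.1−1) ≈ 18.8.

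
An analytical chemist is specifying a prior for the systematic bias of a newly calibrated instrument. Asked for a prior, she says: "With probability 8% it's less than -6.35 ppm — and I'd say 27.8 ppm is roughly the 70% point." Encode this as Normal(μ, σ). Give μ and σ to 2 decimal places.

The p-quantile of Normal(μ,σ) is μ + z_p·σ, with z_{0.08} = -1.405 and z_{0.7} = 0.5244.
Eliminate σ: μ = (z₂·x₁ − z₁·x₂)/(z₂ − z₁) = (0.5244·-6.35 − (-1.405)·27.8)/1.929 = 18.52.
Then σ = (x₂ − x₁)/(z₂ − z₁) = (27.8 − -6.35)/1.929 = 17.70.

μ = 18.52, σ = 17.70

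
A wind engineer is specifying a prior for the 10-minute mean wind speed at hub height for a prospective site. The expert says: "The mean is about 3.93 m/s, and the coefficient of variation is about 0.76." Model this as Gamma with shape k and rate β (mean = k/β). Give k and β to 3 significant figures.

k ≈ 1.73, β ≈ 0.441

For Gamma(k, rate β): mean = k/β, variance = k/β², so CV = 1/√k.
CV = 0.76, hence k = 1/CV² = 1.73.
Then β = k/mean = 1.73/3.93 = 0.441.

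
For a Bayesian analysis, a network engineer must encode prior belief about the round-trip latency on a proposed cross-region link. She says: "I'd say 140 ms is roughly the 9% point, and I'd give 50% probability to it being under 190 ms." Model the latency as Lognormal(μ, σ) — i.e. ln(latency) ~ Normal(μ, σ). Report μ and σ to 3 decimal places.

μ ≈ 5.247, σ ≈ 0.228

If T ~ Lognormal(μ,σ) then ln T ~ Normal(μ,σ), so the p-quantile of ln T is μ + z_p·σ.
ln(140) = 4.942 and ln(190) = 5.247; z_{0.09} = -1.341, z_{0.5} = 0.
σ = (5.247 − 4.942)/(0 − (-1.341)) = 0.228.
μ = 4.942 − (-1.341)·0.228 = 5.247.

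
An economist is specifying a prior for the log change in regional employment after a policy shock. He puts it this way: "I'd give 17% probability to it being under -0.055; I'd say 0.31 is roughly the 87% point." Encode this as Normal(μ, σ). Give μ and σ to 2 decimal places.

μ = 0.11, σ = 0.18

The p-quantile of Normal(μ,σ) is μ + z_p·σ, with z_{0.17} = -0.9542 and z_{0.87} = 1.126.
Eliminate σ: μ = (z₂·x₁ − z₁·x₂)/(z₂ − z₁) = (1.126·-0.055 − (-0.9542)·0.31)/2.081 = 0.11.
Then σ = (x₂ − x₁)/(z₂ − z₁) = (0.31 − -0.055)/2.081 = 0.18.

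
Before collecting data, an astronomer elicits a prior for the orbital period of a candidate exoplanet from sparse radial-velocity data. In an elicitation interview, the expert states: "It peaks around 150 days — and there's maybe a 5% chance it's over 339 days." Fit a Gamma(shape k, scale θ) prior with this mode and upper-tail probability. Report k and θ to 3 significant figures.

Gamma(k,θ) with k>1 has mode (k−1)θ, so θ = 150/(k−1).
Need P(X < 339) = 0.95 with θ tied to k this way. Start at k = 2, θ = 150: P(X<339) ≈ 0.660.
Too low — raise k to concentrate. Iterating converges to k ≈ 5.13.
Then θ = 150/(5.13−1) ≈ 36.3.

k ≈ 5.13, θ ≈ 36.3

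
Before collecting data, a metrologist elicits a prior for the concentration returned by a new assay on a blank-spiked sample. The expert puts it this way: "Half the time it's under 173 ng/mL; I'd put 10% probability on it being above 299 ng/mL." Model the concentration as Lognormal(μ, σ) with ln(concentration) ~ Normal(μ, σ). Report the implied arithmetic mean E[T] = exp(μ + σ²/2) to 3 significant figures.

E[T] ≈ 190 ng/mL

If T ~ Lognormal(μ,σ) then ln T ~ Normal(μ,σ), so the p-quantile of ln T is μ + z_p·σ.
ln(173) = 5.153 and ln(299) = 5.7; z_{0.5} = 0, z_{0.9} = 1.282.
σ = (5.7 − 5.153)/(1.282 − (0)) = 0.427.
μ = 5.153 − (0)·0.427 = 5.153.
E[T] = exp(μ + σ²/2) = exp(5.153 + 0.0911) = 190 ng/mL.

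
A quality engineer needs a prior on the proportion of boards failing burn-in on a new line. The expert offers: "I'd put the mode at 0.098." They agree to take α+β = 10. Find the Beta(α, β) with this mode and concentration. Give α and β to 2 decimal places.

α = 1.78, β = 8.22

For α,β > 1 the Beta mode is (α−1)/(α+β−2). With α+β = 10, the mode is (α−1)/8.
Set (α−1)/8 = 0.098 → α = 1 + 0.098·8 = 1.78.
β = 10 − α = 8.22.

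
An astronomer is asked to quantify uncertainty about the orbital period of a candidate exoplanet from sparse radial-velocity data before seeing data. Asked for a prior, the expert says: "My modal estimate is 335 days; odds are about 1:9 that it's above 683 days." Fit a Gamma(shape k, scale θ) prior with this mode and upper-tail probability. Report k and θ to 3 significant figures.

k ≈ 4.78, θ ≈ 88.6

Gamma(k,θ) with k>1 has mode (k−1)θ, so θ = 335/(k−1).
Need P(X < 683) = 0.9 with θ tied to k this way. Start at k = 2, θ = 335: P(X<683) ≈ 0.604.
Too low — raise k to concentrate. Iterating converges to k ≈ 4.78.
Then θ = 335/(4.78−1) ≈ 88.6.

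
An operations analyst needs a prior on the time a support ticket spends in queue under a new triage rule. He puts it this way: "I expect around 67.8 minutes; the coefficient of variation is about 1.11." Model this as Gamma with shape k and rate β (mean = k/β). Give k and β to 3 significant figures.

For Gamma(k, rate β): mean = k/β, variance = k/β², so CV = 1/√k.
CV = 1.11, hence k = 1/CV² = 0.812.
Then β = k/mean = 0.812/67.8 = 0.012.

k ≈ 0.812, β ≈ 0.012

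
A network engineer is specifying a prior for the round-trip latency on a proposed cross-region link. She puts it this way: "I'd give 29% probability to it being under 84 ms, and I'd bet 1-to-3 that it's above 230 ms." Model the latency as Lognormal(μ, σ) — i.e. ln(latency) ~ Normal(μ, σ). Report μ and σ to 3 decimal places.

If T ~ Lognormal(μ,σ) then ln T ~ Normal(μ,σ), so the p-quantile of ln T is μ + z_p·σ.
ln(84) = 4.431 and ln(230) = 5.438; z_{0.29} = -0.5534, z_{0.75} = 0.6745.
σ = (5.438 − 4.431)/(0.6745 − (-0.5534)) = 0.820.
μ = 4.431 − (-0.5534)·0.820 = 4.885.

μ ≈ 4.885, σ ≈ 0.820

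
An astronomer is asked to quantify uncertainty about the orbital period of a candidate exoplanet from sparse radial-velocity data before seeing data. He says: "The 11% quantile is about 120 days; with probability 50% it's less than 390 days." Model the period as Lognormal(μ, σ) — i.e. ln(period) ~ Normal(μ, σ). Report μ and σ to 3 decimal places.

If T ~ Lognormal(μ,σ) then ln T ~ Normal(μ,σ), so the p-quantile of ln T is μ + z_p·σ.
ln(120) = 4.787 and ln(390) = 5.966; z_{0.11} = -1.227, z_{0.5} = 0.
σ = (5.966 − 4.787)/(0 − (-1.227)) = 0.961.
μ = 4.787 − (-1.227)·0.961 = 5.966.

μ ≈ 5.966, σ ≈ 0.961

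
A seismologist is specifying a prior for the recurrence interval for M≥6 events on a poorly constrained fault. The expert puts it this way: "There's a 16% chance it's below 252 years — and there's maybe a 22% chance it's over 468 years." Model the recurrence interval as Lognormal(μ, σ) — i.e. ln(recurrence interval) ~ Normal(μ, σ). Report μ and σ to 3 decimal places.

If T ~ Lognormal(μ,σ) then ln T ~ Normal(μ,σ), so the p-quantile of ln T is μ + z_p·σ.
ln(252) = 5.529 and ln(468) = 6.148; z_{0.16} = -0.9945, z_{0.78} = 0.7722.
σ = (6.148 − 5.529)/(0.7722 − (-0.9945)) = 0.350.
μ = 5.529 − (-0.9945)·0.350 = 5.878.

μ ≈ 5.878, σ ≈ 0.350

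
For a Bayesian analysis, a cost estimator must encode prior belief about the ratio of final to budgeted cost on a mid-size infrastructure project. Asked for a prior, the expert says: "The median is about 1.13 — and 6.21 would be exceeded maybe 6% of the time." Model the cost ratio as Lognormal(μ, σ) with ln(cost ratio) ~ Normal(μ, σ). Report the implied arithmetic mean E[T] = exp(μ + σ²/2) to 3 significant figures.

If T ~ Lognormal(μ,σ) then ln T ~ Normal(μ,σ), so the p-quantile of ln T is μ + z_p·σ.
ln(1.13) = 0.1222 and ln(6.21) = 1.826; z_{0.5} = 0, z_{0.94} = 1.555.
σ = (1.826 − 0.1222)/(1.555 − (0)) = 1.096.
μ = 0.1222 − (0)·1.096 = 0.122.
E[T] = exp(μ + σ²/2) = exp(0.122 + 0.6005) = 2.06.

E[T] ≈ 2.06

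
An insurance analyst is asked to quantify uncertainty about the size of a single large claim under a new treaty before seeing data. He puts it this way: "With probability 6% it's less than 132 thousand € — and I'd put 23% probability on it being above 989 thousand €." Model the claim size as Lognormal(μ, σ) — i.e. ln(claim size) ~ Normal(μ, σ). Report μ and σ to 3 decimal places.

μ ≈ 6.248, σ ≈ 0.878

If T ~ Lognormal(μ,σ) then ln T ~ Normal(μ,σ), so the p-quantile of ln T is μ + z_p·σ.
ln(132) = 4.883 and ln(989) = 6.897; z_{0.06} = -1.555, z_{0.77} = 0.7388.
σ = (6.897 − 4.883)/(0.7388 − (-1.555)) = 0.878.
μ = 4.883 − (-1.555)·0.878 = 6.248.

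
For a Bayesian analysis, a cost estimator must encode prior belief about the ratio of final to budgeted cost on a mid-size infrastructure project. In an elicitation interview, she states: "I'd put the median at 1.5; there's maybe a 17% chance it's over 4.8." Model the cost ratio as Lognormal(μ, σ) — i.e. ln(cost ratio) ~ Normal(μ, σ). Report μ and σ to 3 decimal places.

If T ~ Lognormal(μ,σ) then ln T ~ Normal(μ,σ), so the p-quantile of ln T is μ + z_p·σ.
ln(1.5) = 0.4055 and ln(4.8) = 1.569; z_{0.5} = 0, z_{0.83} = 0.9542.
σ = (1.569 − 0.4055)/(0.9542 − (0)) = 1.219.
μ = 0.4055 − (0)·1.219 = 0.405.

μ ≈ 0.405, σ ≈ 1.219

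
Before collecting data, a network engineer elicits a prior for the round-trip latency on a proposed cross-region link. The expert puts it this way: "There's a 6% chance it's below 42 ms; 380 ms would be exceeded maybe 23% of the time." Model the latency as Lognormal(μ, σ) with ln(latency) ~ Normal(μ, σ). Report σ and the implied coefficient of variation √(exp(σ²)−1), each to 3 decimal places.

σ ≈ 0.960, CV ≈ 1.231

If T ~ Lognormal(μ,σ) then ln T ~ Normal(μ,σ), so the p-quantile of ln T is μ + z_p·σ.
ln(42) = 3.738 and ln(380) = 5.94; z_{0.06} = -1.555, z_{0.77} = 0.7388.
σ = (5.94 − 3.738)/(0.7388 − (-1.555)) = 0.960.
μ = 3.738 − (-1.555)·0.960 = 5.231.
CV = √(exp(σ²)−1) = √(exp(0.9221)−1) = 1.231.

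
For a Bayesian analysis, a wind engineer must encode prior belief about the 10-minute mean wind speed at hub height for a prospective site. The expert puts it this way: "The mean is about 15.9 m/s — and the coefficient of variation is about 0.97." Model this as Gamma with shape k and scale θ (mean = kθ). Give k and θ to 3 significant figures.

For Gamma(k, scale θ): mean = kθ, variance = kθ², so CV = 1/√k.
CV = 0.97, hence k = 1/CV² = 1.06.
Then θ = mean/k = 15.9/1.06 = 15.

k ≈ 1.06, θ ≈ 15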